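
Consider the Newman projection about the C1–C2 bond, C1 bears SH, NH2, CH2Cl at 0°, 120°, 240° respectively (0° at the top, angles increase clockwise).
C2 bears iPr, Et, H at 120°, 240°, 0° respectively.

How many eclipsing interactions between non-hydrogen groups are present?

Non-H eclipsing pairs: NH2(120°)/iPr(120°); CH2Cl(240°)/Et(240°) — 2 interactions.

2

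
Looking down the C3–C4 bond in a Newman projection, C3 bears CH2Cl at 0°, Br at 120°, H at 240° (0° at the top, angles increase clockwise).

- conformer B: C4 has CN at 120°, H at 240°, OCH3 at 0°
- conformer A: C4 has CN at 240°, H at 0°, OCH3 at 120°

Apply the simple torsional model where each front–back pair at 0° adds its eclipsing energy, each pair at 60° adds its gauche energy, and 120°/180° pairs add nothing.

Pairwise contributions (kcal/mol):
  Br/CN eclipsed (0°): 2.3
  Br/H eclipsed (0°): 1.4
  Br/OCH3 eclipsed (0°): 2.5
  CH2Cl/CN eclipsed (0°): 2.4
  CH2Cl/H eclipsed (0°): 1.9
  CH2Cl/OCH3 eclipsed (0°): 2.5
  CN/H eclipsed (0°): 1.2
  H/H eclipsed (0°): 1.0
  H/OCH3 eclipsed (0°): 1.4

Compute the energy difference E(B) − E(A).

B (eclipsed): CH2Cl(0°)/OCH3(0°) eclipsed 2.5; Br(120°)/CN(120°) eclipsed 2.3; H(240°)/H(240°) eclipsed 1.0 → 5.8 kcal/mol.
A (eclipsed): CH2Cl(0°)/H(0°) eclipsed 1.9; Br(120°)/OCH3(120°) eclipsed 2.5; H(240°)/CN(240°) eclipsed 1.2 → 5.6 kcal/mol.
E(B) − E(A) = 5.8 − 5.6 = +0.2 kcal/mol.

+0.2 kcal/mol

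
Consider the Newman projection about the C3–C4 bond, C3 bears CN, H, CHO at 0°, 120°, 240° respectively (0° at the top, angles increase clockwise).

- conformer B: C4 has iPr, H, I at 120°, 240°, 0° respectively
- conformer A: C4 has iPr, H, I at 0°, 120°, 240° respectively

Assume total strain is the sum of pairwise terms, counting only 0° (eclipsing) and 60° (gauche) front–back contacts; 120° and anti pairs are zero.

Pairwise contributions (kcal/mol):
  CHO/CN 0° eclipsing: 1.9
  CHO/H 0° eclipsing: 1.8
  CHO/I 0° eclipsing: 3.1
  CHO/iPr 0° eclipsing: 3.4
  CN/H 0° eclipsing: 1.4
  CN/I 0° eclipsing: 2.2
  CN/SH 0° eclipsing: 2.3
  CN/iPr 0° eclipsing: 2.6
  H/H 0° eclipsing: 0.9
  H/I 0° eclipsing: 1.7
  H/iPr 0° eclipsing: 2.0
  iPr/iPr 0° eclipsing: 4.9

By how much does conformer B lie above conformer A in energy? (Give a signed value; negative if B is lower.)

-0.6 kcal/mol

B (eclipsed): CN–I eclipsed, H–iPr eclipsed, CHO–H eclipsed; 2.2 + 2.0 + 1.8 = 6.0 kcal/mol.
A (eclipsed): CN–iPr eclipsed, H–H eclipsed, CHO–I eclipsed; 2.6 + 0.9 + 3.1 = 6.6 kcal/mol.
E(B) − E(A) = 6.0 − 6.6 = -0.6 kcal/mol.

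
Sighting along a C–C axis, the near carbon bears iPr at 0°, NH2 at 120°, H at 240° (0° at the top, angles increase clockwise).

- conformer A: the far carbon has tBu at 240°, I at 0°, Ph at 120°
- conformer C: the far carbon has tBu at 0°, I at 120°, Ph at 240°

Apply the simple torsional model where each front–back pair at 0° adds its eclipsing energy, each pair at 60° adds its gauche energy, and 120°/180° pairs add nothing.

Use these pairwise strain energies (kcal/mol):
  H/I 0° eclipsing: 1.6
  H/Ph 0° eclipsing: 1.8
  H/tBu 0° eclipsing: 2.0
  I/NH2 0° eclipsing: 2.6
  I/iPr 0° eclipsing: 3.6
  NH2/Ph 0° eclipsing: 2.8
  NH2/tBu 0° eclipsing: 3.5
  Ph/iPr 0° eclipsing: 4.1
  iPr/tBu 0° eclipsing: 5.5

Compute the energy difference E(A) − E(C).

A is eclipsed. iPr at 0° is eclipsed with I at 0° (3.6); NH2 at 120° is eclipsed with Ph at 120° (2.8); H at 240° is eclipsed with tBu at 240° (2.0). Total 8.4 kcal/mol.
C is eclipsed. iPr at 0° is eclipsed with tBu at 0° (5.5); NH2 at 120° is eclipsed with I at 120° (2.6); H at 240° is eclipsed with Ph at 240° (1.8). Total 9.9 kcal/mol.
E(A) − E(C) = 8.4 − 9.9 = -1.5 kcal/mol.

-1.5 kcal/mol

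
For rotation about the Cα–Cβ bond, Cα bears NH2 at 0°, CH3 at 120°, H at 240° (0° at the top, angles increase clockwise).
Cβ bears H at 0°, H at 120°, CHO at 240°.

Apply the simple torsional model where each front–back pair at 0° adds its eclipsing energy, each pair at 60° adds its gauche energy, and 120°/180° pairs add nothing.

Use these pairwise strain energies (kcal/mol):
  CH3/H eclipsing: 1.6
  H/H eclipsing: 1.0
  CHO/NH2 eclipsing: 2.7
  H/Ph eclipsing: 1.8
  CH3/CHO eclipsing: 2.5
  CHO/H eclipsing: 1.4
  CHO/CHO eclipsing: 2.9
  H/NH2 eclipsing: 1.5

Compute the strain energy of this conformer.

This conformer (eclipsed): NH2–H eclipsed, CH3–H eclipsed, H–CHO eclipsed; 1.5 + 1.6 + 1.4 = 4.5 kcal/mol.

4.5 kcal/mol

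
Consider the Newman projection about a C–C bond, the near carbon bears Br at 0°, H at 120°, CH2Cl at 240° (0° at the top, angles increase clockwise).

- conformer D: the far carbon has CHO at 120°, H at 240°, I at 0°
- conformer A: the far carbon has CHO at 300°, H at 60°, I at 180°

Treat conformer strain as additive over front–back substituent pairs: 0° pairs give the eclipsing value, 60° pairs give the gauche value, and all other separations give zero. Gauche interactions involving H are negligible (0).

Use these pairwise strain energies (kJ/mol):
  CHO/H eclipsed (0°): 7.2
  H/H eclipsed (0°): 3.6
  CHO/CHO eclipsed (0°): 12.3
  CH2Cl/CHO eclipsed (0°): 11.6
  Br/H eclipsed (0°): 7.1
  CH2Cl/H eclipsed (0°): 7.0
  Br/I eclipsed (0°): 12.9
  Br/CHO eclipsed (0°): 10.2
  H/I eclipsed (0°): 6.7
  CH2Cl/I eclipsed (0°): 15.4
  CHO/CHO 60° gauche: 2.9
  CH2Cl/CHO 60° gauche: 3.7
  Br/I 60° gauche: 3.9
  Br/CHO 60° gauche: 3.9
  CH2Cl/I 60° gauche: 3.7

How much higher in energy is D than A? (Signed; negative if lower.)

+15.8 kJ/mol

D (eclipsed): Br(0°)/I(0°) eclipsed 12.9; H(120°)/CHO(120°) eclipsed 7.2; CH2Cl(240°)/H(240°) eclipsed 7.0 → 27.1 kJ/mol.
A (staggered): Br(0°)/CHO(300°) gauche 3.9; CH2Cl(240°)/CHO(300°) gauche 3.7; CH2Cl(240°)/I(180°) gauche 3.7 → 11.3 kJ/mol.
E(D) − E(A) = 27.1 − 11.3 = +15.8 kJ/mol.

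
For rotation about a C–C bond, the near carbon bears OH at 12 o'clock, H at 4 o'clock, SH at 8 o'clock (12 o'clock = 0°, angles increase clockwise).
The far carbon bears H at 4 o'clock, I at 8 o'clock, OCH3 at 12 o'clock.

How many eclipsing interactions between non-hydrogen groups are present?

Non-H eclipsing pairs: OH(0°)/OCH3(0°); SH(240°)/I(240°) — 2 interactions.

2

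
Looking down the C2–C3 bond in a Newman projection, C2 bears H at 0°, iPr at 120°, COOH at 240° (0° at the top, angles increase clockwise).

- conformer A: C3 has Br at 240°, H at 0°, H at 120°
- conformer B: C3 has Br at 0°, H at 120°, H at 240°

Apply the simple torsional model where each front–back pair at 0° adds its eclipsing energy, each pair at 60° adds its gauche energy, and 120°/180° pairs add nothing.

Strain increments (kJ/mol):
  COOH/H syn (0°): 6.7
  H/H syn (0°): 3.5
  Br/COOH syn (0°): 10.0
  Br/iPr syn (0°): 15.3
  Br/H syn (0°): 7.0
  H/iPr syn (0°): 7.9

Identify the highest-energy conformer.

B

A (eclipsed): H–H eclipsed, iPr–H eclipsed, COOH–Br eclipsed; 3.5 + 7.9 + 10.0 = 21.4 kJ/mol.
B (eclipsed): H–Br eclipsed, iPr–H eclipsed, COOH–H eclipsed; 7.0 + 7.9 + 6.7 = 21.6 kJ/mol.
B has the highest total (21.6 kJ/mol).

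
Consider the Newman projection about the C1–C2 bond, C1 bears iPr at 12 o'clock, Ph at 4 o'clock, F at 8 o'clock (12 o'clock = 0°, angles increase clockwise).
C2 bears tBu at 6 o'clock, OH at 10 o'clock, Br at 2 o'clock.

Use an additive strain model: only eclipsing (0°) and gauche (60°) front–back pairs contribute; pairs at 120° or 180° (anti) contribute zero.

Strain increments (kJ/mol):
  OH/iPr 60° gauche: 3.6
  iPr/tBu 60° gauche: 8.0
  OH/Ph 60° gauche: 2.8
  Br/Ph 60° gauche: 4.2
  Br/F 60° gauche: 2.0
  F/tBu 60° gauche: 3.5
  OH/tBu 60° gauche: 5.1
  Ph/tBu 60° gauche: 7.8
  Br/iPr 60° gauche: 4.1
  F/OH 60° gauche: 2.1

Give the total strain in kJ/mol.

This conformer is staggered. iPr at 0° is gauche with OH at 300° (3.6); iPr at 0° is gauche with Br at 60° (4.1); Ph at 120° is gauche with tBu at 180° (7.8); Ph at 120° is gauche with Br at 60° (4.2); F at 240° is gauche with tBu at 180° (3.5); F at 240° is gauche with OH at 300° (2.1). Total 25.3 kJ/mol.

25.3 kJ/mol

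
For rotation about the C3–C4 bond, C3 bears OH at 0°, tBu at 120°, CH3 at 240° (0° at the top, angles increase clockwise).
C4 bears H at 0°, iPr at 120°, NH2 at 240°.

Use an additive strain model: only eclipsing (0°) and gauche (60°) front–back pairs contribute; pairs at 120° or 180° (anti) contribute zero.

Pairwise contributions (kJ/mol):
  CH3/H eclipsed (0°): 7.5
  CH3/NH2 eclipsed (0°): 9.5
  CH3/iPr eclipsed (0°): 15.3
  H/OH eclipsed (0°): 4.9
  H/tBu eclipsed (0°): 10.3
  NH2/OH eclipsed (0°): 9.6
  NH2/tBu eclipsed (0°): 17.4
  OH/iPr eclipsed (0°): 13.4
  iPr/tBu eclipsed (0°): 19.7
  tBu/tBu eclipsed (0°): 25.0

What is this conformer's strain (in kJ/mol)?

34.1 kJ/mol

This conformer (eclipsed): OH(0°)/H(0°) eclipsed 4.9; tBu(120°)/iPr(120°) eclipsed 19.7; CH3(240°)/NH2(240°) eclipsed 9.5 → 34.1 kJ/mol.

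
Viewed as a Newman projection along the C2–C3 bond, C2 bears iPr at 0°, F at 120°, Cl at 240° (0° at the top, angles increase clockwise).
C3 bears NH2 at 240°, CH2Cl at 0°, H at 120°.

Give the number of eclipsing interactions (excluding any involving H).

Non-H eclipsing pairs: iPr(0°)/CH2Cl(0°); Cl(240°)/NH2(240°) — 2 interactions.

2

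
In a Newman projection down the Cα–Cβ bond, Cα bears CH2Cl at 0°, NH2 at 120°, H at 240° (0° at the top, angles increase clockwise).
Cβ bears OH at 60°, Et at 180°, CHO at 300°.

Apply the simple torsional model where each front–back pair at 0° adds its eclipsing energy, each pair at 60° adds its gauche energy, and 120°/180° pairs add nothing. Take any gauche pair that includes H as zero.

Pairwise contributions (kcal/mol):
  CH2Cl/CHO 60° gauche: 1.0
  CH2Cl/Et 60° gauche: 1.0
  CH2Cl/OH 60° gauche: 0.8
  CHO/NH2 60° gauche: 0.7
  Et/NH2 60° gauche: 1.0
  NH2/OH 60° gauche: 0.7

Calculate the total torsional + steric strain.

This conformer is staggered. CH2Cl at 0° is gauche with OH at 60° (0.8); CH2Cl at 0° is gauche with CHO at 300° (1.0); NH2 at 120° is gauche with OH at 60° (0.7); NH2 at 120° is gauche with Et at 180° (1.0). Total 3.5 kcal/mol.

3.5 kcal/mol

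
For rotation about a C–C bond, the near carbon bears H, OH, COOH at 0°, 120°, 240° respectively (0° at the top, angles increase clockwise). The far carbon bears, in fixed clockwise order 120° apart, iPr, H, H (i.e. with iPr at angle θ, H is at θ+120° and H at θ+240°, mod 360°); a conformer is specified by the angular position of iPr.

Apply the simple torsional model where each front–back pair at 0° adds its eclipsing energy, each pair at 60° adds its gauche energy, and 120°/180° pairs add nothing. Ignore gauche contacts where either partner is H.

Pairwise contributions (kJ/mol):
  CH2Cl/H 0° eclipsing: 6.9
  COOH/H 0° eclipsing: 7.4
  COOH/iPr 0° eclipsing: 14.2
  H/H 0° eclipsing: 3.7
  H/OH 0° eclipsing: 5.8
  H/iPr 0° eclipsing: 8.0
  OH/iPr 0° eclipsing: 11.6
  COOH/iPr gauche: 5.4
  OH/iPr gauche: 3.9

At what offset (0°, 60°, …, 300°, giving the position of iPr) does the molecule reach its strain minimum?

iPr at 0° (eclipsed): H(0°)/iPr(0°) eclipsed 8.0; OH(120°)/H(120°) eclipsed 5.8; COOH(240°)/H(240°) eclipsed 7.4 → 21.2 kJ/mol.
iPr at 60° (staggered): OH(120°)/iPr(60°) gauche 3.9 → 3.9 kJ/mol.
iPr at 120° (eclipsed): H(0°)/H(0°) eclipsed 3.7; OH(120°)/iPr(120°) eclipsed 11.6; COOH(240°)/H(240°) eclipsed 7.4 → 22.7 kJ/mol.
iPr at 180° (staggered): OH(120°)/iPr(180°) gauche 3.9; COOH(240°)/iPr(180°) gauche 5.4 → 9.3 kJ/mol.
iPr at 240° (eclipsed): H(0°)/H(0°) eclipsed 3.7; OH(120°)/H(120°) eclipsed 5.8; COOH(240°)/iPr(240°) eclipsed 14.2 → 23.7 kJ/mol.
iPr at 300° (staggered): COOH(240°)/iPr(300°) gauche 5.4 → 5.4 kJ/mol.
The minimum (3.9 kJ/mol) occurs with iPr at 60°.

60°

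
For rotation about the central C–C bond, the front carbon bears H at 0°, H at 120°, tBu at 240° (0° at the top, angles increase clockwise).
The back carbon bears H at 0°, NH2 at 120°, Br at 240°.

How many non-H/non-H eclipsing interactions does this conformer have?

1

Non-H eclipsing pairs: tBu(240°)/Br(240°) — 1 interaction.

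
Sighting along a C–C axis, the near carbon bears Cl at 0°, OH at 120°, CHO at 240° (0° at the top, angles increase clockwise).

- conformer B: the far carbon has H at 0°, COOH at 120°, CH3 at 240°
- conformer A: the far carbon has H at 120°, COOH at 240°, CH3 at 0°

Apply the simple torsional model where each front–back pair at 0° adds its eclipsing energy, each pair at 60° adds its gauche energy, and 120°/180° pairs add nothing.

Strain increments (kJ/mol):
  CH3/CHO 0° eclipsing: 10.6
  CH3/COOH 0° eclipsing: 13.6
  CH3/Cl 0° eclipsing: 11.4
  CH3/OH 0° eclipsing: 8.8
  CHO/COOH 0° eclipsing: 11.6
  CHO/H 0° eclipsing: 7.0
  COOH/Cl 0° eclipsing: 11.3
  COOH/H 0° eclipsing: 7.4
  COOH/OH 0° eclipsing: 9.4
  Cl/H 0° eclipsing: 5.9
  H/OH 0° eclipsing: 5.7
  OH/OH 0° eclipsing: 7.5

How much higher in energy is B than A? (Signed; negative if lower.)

B is eclipsed. Cl at 0° is eclipsed with H at 0° (5.9); OH at 120° is eclipsed with COOH at 120° (9.4); CHO at 240° is eclipsed with CH3 at 240° (10.6). Total 25.9 kJ/mol.
A is eclipsed. Cl at 0° is eclipsed with CH3 at 0° (11.4); OH at 120° is eclipsed with H at 120° (5.7); CHO at 240° is eclipsed with COOH at 240° (11.6). Total 28.7 kJ/mol.
E(B) − E(A) = 25.9 − 28.7 = -2.8 kJ/mol.

-2.8 kJ/mol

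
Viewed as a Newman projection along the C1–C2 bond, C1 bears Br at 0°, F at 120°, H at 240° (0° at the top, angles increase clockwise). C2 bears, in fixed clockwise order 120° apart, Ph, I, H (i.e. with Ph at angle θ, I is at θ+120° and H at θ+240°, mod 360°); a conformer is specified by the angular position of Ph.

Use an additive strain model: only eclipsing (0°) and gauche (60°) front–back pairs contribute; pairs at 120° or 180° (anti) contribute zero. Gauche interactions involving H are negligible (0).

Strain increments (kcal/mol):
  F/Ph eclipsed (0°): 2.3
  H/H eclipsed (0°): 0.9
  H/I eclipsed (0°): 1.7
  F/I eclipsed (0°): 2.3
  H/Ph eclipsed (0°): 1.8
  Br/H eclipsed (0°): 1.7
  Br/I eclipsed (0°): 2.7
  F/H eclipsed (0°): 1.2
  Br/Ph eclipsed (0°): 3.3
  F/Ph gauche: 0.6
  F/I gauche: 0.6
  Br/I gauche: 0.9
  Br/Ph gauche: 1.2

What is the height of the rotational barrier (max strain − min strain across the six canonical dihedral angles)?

Ph at 0° (eclipsed): Br–Ph eclipsed, F–I eclipsed, H–H eclipsed; 3.3 + 2.3 + 0.9 = 6.5 kcal/mol.
Ph at 60° (staggered): Br–Ph gauche, F–Ph gauche, F–I gauche; 1.2 + 0.6 + 0.6 = 2.4 kcal/mol.
Ph at 120° (eclipsed): Br–H eclipsed, F–Ph eclipsed, H–I eclipsed; 1.7 + 2.3 + 1.7 = 5.7 kcal/mol.
Ph at 180° (staggered): Br–I gauche, F–Ph gauche; 0.9 + 0.6 = 1.5 kcal/mol.
Ph at 240° (eclipsed): Br–I eclipsed, F–H eclipsed, H–Ph eclipsed; 2.7 + 1.2 + 1.8 = 5.7 kcal/mol.
Ph at 300° (staggered): Br–Ph gauche, Br–I gauche, F–I gauche; 1.2 + 0.9 + 0.6 = 2.7 kcal/mol.
Max at 0° (6.5 kcal/mol), min at 180° (1.5 kcal/mol); barrier = 5.0 kcal/mol.

5.0 kcal/mol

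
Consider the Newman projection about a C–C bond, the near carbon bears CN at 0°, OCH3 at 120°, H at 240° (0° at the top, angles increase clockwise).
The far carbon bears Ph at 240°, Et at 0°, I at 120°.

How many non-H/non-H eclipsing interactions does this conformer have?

2

Non-H eclipsing pairs: CN(0°)/Et(0°); OCH3(120°)/I(120°) — 2 interactions.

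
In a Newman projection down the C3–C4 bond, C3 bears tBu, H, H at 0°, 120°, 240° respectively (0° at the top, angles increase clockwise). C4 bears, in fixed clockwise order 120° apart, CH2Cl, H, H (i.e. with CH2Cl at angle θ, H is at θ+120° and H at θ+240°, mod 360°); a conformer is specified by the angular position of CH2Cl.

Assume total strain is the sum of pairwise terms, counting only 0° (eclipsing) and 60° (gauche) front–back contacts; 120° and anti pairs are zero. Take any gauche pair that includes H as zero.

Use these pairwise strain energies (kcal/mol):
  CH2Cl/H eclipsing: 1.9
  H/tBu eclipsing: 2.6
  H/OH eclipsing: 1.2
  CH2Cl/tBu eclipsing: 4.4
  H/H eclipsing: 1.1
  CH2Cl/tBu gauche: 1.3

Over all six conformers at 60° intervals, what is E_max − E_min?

CH2Cl at 0° is eclipsed. tBu at 0° is eclipsed with CH2Cl at 0° (4.4); H at 120° is eclipsed with H at 120° (1.1); H at 240° is eclipsed with H at 240° (1.1). Total 6.6 kcal/mol.
CH2Cl at 60° is staggered. tBu at 0° is gauche with CH2Cl at 60° (1.3). Total 1.3 kcal/mol.
CH2Cl at 120° is eclipsed. tBu at 0° is eclipsed with H at 0° (2.6); H at 120° is eclipsed with CH2Cl at 120° (1.9); H at 240° is eclipsed with H at 240° (1.1). Total 5.6 kcal/mol.
CH2Cl at 180° (staggered): no non-H gauche contacts → 0.0 kcal/mol.
CH2Cl at 240° is eclipsed. tBu at 0° is eclipsed with H at 0° (2.6); H at 120° is eclipsed with H at 120° (1.1); H at 240° is eclipsed with CH2Cl at 240° (1.9). Total 5.6 kcal/mol.
CH2Cl at 300° is staggered. tBu at 0° is gauche with CH2Cl at 300° (1.3). Total 1.3 kcal/mol.
Max at 0° (6.6 kcal/mol), min at 180° (0.0 kcal/mol); barrier = 6.6 kcal/mol.

6.6 kcal/mol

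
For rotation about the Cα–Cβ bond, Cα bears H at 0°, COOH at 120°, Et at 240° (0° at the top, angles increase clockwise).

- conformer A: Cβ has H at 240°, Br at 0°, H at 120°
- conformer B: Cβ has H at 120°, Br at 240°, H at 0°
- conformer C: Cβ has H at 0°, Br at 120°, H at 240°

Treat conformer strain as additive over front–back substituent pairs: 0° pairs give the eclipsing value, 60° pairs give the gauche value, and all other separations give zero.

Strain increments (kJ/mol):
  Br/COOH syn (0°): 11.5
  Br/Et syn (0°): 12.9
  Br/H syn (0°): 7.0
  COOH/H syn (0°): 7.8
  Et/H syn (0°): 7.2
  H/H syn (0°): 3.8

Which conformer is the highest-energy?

A (eclipsed): H–Br eclipsed, COOH–H eclipsed, Et–H eclipsed; 7.0 + 7.8 + 7.2 = 22.0 kJ/mol.
B (eclipsed): H–H eclipsed, COOH–H eclipsed, Et–Br eclipsed; 3.8 + 7.8 + 12.9 = 24.5 kJ/mol.
C (eclipsed): H–H eclipsed, COOH–Br eclipsed, Et–H eclipsed; 3.8 + 11.5 + 7.2 = 22.5 kJ/mol.
B has the highest total (24.5 kJ/mol).

B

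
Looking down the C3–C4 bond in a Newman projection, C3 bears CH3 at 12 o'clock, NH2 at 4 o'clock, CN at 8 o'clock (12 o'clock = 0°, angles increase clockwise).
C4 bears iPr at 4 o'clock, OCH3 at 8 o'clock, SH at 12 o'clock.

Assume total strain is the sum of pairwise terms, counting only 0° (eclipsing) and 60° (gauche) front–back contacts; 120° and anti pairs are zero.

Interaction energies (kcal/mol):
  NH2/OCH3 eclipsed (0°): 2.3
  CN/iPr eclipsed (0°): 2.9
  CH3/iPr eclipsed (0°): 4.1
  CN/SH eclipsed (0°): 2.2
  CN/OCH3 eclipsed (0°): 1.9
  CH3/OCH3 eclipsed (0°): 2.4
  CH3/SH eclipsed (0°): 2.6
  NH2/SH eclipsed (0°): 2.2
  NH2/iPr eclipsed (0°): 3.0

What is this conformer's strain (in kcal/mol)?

7.5 kcal/mol

This conformer is eclipsed. CH3 at 0° is eclipsed with SH at 0° (2.6); NH2 at 120° is eclipsed with iPr at 120° (3.0); CN at 240° is eclipsed with OCH3 at 240° (1.9). Total 7.5 kcal/mol.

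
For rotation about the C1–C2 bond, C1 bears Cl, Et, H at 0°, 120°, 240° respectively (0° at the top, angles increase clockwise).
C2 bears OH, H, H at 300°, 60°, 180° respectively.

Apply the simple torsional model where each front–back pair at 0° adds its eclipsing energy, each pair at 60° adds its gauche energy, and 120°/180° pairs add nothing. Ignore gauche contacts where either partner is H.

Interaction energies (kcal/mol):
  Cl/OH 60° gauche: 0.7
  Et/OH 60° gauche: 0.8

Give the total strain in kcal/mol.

0.7 kcal/mol

This conformer (staggered): Cl(0°)/OH(300°) gauche 0.7 → 0.7 kcal/mol.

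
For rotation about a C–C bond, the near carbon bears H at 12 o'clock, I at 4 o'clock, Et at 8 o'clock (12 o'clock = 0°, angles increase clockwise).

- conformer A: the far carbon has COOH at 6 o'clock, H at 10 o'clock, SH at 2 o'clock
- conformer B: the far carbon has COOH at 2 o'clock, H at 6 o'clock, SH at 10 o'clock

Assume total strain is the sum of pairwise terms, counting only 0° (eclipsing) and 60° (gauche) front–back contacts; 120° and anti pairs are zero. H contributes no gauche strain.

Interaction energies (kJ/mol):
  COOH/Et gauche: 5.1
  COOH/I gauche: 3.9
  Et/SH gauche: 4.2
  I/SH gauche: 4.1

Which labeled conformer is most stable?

B

A is staggered. I at 120° is gauche with COOH at 180° (3.9); I at 120° is gauche with SH at 60° (4.1); Et at 240° is gauche with COOH at 180° (5.1). Total 13.1 kJ/mol.
B is staggered. I at 120° is gauche with COOH at 60° (3.9); Et at 240° is gauche with SH at 300° (4.2). Total 8.1 kJ/mol.
B has the lowest total (8.1 kJ/mol).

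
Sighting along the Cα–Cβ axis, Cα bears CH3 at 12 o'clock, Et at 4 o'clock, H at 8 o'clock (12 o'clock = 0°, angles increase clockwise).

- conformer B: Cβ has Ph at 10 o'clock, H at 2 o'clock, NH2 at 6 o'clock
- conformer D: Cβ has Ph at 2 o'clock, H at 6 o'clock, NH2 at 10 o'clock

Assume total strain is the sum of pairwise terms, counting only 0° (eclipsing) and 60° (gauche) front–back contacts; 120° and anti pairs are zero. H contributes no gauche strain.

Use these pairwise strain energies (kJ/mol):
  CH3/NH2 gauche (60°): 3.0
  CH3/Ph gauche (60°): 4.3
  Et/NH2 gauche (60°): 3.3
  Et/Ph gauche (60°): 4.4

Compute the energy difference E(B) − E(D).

-4.1 kJ/mol

B (staggered): CH3(0°)/Ph(300°) gauche 4.3; Et(120°)/NH2(180°) gauche 3.3 → 7.6 kJ/mol.
D (staggered): CH3(0°)/Ph(60°) gauche 4.3; CH3(0°)/NH2(300°) gauche 3.0; Et(120°)/Ph(60°) gauche 4.4 → 11.7 kJ/mol.
E(B) − E(D) = 7.6 − 11.7 = -4.1 kJ/mol.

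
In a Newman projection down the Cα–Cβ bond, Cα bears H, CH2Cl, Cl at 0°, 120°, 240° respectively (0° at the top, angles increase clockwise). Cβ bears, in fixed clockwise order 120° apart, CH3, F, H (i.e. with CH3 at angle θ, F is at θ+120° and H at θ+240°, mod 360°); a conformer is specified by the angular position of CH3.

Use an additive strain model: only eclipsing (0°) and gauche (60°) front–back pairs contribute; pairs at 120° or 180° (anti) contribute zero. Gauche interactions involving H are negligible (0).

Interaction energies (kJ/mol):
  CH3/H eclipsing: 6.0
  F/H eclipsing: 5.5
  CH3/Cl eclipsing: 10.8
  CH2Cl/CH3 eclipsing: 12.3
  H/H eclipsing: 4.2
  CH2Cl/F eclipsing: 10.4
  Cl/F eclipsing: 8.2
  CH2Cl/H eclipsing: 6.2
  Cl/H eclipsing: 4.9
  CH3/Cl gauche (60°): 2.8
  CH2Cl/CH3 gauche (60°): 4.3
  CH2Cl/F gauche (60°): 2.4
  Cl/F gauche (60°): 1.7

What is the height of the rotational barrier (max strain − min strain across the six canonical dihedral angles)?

19.5 kJ/mol

CH3 at 0° (eclipsed): H–CH3 eclipsed, CH2Cl–F eclipsed, Cl–H eclipsed; 6.0 + 10.4 + 4.9 = 21.3 kJ/mol.
CH3 at 60° (staggered): CH2Cl–CH3 gauche, CH2Cl–F gauche, Cl–F gauche; 4.3 + 2.4 + 1.7 = 8.4 kJ/mol.
CH3 at 120° (eclipsed): H–H eclipsed, CH2Cl–CH3 eclipsed, Cl–F eclipsed; 4.2 + 12.3 + 8.2 = 24.7 kJ/mol.
CH3 at 180° (staggered): CH2Cl–CH3 gauche, Cl–CH3 gauche, Cl–F gauche; 4.3 + 2.8 + 1.7 = 8.8 kJ/mol.
CH3 at 240° (eclipsed): H–F eclipsed, CH2Cl–H eclipsed, Cl–CH3 eclipsed; 5.5 + 6.2 + 10.8 = 22.5 kJ/mol.
CH3 at 300° (staggered): CH2Cl–F gauche, Cl–CH3 gauche; 2.4 + 2.8 = 5.2 kJ/mol.
Max at 120° (24.7 kJ/mol), min at 300° (5.2 kJ/mol); barrier = 19.5 kJ/mol.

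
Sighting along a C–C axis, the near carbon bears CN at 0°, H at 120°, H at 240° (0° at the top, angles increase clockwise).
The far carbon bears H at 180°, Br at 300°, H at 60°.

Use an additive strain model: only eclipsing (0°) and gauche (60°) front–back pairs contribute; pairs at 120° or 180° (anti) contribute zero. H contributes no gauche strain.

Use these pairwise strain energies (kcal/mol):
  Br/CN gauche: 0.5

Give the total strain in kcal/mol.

This conformer (staggered): CN–Br gauche; 0.5 = 0.5 kcal/mol.

0.5 kcal/mol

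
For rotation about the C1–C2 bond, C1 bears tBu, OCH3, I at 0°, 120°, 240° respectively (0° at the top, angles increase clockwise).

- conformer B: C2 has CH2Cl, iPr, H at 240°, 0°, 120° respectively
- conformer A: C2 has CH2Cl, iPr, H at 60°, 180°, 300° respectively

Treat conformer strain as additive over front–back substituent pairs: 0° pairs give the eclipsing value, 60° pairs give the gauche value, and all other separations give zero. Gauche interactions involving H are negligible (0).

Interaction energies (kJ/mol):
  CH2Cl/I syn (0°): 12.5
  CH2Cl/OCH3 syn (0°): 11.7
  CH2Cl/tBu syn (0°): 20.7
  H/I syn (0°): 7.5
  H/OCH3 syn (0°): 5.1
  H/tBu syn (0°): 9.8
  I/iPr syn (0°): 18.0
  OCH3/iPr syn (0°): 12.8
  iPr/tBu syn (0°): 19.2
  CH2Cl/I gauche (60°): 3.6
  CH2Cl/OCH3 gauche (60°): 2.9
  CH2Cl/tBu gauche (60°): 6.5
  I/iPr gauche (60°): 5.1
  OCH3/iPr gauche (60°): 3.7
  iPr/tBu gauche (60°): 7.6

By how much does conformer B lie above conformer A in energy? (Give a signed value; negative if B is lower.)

+18.6 kJ/mol

B (eclipsed): tBu(0°)/iPr(0°) eclipsed 19.2; OCH3(120°)/H(120°) eclipsed 5.1; I(240°)/CH2Cl(240°) eclipsed 12.5 → 36.8 kJ/mol.
A (staggered): tBu(0°)/CH2Cl(60°) gauche 6.5; OCH3(120°)/CH2Cl(60°) gauche 2.9; OCH3(120°)/iPr(180°) gauche 3.7; I(240°)/iPr(180°) gauche 5.1 → 18.2 kJ/mol.
E(B) − E(A) = 36.8 − 18.2 = +18.6 kJ/mol.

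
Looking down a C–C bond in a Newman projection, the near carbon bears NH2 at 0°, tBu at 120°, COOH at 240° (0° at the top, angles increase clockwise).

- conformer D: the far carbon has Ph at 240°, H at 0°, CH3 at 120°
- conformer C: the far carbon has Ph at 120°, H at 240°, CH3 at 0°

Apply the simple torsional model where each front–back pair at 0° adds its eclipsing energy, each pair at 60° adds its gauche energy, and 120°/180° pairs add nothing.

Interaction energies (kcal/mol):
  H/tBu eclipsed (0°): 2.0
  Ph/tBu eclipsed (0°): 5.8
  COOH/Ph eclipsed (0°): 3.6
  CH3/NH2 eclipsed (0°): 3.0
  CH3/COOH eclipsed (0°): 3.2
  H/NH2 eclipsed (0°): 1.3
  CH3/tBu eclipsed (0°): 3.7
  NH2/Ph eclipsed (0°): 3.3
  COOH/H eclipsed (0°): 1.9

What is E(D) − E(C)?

-2.1 kcal/mol

D (eclipsed): NH2(0°)/H(0°) eclipsed 1.3; tBu(120°)/CH3(120°) eclipsed 3.7; COOH(240°)/Ph(240°) eclipsed 3.6 → 8.6 kcal/mol.
C (eclipsed): NH2(0°)/CH3(0°) eclipsed 3.0; tBu(120°)/Ph(120°) eclipsed 5.8; COOH(240°)/H(240°) eclipsed 1.9 → 10.7 kcal/mol.
E(D) − E(C) = 8.6 − 10.7 = -2.1 kcal/mol.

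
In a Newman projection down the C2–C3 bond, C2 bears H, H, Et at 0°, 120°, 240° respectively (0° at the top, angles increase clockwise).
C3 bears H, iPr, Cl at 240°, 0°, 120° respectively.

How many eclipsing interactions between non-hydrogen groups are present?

Every eclipsing pair involves H, so the count is 0.

0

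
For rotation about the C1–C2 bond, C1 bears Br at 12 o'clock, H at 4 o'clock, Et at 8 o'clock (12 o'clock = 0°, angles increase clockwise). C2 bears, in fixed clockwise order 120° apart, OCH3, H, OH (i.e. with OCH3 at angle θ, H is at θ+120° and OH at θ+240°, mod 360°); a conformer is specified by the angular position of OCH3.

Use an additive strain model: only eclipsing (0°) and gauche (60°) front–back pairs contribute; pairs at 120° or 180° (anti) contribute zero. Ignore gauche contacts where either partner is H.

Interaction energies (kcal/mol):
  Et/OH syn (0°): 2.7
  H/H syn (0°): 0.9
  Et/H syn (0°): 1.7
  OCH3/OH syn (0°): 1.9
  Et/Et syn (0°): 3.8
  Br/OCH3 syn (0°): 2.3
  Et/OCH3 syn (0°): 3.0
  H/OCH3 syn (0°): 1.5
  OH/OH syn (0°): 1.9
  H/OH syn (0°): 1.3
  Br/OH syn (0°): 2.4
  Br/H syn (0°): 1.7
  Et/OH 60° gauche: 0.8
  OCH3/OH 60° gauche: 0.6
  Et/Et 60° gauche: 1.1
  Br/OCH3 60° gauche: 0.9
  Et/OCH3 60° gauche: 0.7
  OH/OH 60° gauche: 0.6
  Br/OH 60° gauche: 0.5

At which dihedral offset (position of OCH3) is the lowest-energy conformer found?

180°

OCH3 at 0° is eclipsed. Br at 0° is eclipsed with OCH3 at 0° (2.3); H at 120° is eclipsed with H at 120° (0.9); Et at 240° is eclipsed with OH at 240° (2.7). Total 5.9 kcal/mol.
OCH3 at 60° is staggered. Br at 0° is gauche with OCH3 at 60° (0.9); Br at 0° is gauche with OH at 300° (0.5); Et at 240° is gauche with OH at 300° (0.8). Total 2.2 kcal/mol.
OCH3 at 120° is eclipsed. Br at 0° is eclipsed with OH at 0° (2.4); H at 120° is eclipsed with OCH3 at 120° (1.5); Et at 240° is eclipsed with H at 240° (1.7). Total 5.6 kcal/mol.
OCH3 at 180° is staggered. Br at 0° is gauche with OH at 60° (0.5); Et at 240° is gauche with OCH3 at 180° (0.7). Total 1.2 kcal/mol.
OCH3 at 240° is eclipsed. Br at 0° is eclipsed with H at 0° (1.7); H at 120° is eclipsed with OH at 120° (1.3); Et at 240° is eclipsed with OCH3 at 240° (3.0). Total 6.0 kcal/mol.
OCH3 at 300° is staggered. Br at 0° is gauche with OCH3 at 300° (0.9); Et at 240° is gauche with OCH3 at 300° (0.7); Et at 240° is gauche with OH at 180° (0.8). Total 2.4 kcal/mol.
The minimum (1.2 kcal/mol) occurs with OCH3 at 180°.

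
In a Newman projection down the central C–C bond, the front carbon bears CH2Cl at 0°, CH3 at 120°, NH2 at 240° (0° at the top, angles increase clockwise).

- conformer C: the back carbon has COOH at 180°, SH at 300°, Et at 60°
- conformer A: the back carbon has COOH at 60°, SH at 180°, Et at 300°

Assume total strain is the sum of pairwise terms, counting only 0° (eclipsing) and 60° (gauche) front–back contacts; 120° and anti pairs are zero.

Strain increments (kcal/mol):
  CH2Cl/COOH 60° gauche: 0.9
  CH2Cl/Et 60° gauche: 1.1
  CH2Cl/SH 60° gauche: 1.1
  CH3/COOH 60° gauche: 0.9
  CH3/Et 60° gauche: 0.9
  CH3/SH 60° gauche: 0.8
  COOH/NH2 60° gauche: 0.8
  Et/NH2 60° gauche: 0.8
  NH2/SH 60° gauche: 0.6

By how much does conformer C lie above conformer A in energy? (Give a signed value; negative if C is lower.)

+0.3 kcal/mol

C (staggered): CH2Cl(0°)/SH(300°) gauche 1.1; CH2Cl(0°)/Et(60°) gauche 1.1; CH3(120°)/COOH(180°) gauche 0.9; CH3(120°)/Et(60°) gauche 0.9; NH2(240°)/COOH(180°) gauche 0.8; NH2(240°)/SH(300°) gauche 0.6 → 5.4 kcal/mol.
A (staggered): CH2Cl(0°)/COOH(60°) gauche 0.9; CH2Cl(0°)/Et(300°) gauche 1.1; CH3(120°)/COOH(60°) gauche 0.9; CH3(120°)/SH(180°) gauche 0.8; NH2(240°)/SH(180°) gauche 0.6; NH2(240°)/Et(300°) gauche 0.8 → 5.1 kcal/mol.
E(C) − E(A) = 5.4 − 5.1 = +0.3 kcal/mol.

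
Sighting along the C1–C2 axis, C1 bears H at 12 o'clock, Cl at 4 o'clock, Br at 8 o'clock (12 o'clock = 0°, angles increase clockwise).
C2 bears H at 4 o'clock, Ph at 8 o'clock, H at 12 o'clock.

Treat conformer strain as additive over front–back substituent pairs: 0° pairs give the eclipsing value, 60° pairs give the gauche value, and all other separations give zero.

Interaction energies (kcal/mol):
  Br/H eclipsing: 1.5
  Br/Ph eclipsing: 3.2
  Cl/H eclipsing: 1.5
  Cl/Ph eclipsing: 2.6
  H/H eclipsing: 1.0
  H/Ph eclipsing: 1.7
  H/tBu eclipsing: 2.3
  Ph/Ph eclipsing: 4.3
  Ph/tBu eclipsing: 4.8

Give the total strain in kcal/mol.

5.7 kcal/mol

This conformer (eclipsed): H(0°)/H(0°) eclipsed 1.0; Cl(120°)/H(120°) eclipsed 1.5; Br(240°)/Ph(240°) eclipsed 3.2 → 5.7 kcal/mol.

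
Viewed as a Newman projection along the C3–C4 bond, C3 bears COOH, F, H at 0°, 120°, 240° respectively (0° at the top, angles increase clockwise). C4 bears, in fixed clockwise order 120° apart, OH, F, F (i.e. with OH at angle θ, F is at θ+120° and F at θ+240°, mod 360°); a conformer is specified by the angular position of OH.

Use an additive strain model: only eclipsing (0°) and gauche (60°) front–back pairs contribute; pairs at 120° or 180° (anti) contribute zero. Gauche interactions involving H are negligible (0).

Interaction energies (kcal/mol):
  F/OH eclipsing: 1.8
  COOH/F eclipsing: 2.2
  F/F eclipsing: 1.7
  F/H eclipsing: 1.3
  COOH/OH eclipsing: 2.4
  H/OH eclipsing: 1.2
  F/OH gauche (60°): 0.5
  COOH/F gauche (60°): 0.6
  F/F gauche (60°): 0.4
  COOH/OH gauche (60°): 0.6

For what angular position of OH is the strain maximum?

OH at 0° is eclipsed. COOH at 0° is eclipsed with OH at 0° (2.4); F at 120° is eclipsed with F at 120° (1.7); H at 240° is eclipsed with F at 240° (1.3). Total 5.4 kcal/mol.
OH at 60° is staggered. COOH at 0° is gauche with OH at 60° (0.6); COOH at 0° is gauche with F at 300° (0.6); F at 120° is gauche with OH at 60° (0.5); F at 120° is gauche with F at 180° (0.4). Total 2.1 kcal/mol.
OH at 120° is eclipsed. COOH at 0° is eclipsed with F at 0° (2.2); F at 120° is eclipsed with OH at 120° (1.8); H at 240° is eclipsed with F at 240° (1.3). Total 5.3 kcal/mol.
OH at 180° is staggered. COOH at 0° is gauche with F at 300° (0.6); COOH at 0° is gauche with F at 60° (0.6); F at 120° is gauche with OH at 180° (0.5); F at 120° is gauche with F at 60° (0.4). Total 2.1 kcal/mol.
OH at 240° is eclipsed. COOH at 0° is eclipsed with F at 0° (2.2); F at 120° is eclipsed with F at 120° (1.7); H at 240° is eclipsed with OH at 240° (1.2). Total 5.1 kcal/mol.
OH at 300° is staggered. COOH at 0° is gauche with OH at 300° (0.6); COOH at 0° is gauche with F at 60° (0.6); F at 120° is gauche with F at 60° (0.4); F at 120° is gauche with F at 180° (0.4). Total 2.0 kcal/mol.
The maximum (5.4 kcal/mol) occurs with OH at 0°.

0°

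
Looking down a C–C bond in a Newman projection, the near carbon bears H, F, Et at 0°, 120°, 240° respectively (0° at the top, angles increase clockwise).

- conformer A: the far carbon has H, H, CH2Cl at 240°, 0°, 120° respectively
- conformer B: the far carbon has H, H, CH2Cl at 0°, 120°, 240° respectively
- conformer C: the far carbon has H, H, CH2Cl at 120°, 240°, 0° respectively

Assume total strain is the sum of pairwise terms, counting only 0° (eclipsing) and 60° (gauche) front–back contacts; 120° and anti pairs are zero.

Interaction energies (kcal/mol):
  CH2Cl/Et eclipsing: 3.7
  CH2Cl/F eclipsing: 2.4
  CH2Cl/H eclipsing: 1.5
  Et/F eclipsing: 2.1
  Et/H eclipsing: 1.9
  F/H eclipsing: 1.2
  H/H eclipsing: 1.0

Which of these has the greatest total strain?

A (eclipsed): H(0°)/H(0°) eclipsed 1.0; F(120°)/CH2Cl(120°) eclipsed 2.4; Et(240°)/H(240°) eclipsed 1.9 → 5.3 kcal/mol.
B (eclipsed): H(0°)/H(0°) eclipsed 1.0; F(120°)/H(120°) eclipsed 1.2; Et(240°)/CH2Cl(240°) eclipsed 3.7 → 5.9 kcal/mol.
C (eclipsed): H(0°)/CH2Cl(0°) eclipsed 1.5; F(120°)/H(120°) eclipsed 1.2; Et(240°)/H(240°) eclipsed 1.9 → 4.6 kcal/mol.
B has the highest total (5.9 kcal/mol).

B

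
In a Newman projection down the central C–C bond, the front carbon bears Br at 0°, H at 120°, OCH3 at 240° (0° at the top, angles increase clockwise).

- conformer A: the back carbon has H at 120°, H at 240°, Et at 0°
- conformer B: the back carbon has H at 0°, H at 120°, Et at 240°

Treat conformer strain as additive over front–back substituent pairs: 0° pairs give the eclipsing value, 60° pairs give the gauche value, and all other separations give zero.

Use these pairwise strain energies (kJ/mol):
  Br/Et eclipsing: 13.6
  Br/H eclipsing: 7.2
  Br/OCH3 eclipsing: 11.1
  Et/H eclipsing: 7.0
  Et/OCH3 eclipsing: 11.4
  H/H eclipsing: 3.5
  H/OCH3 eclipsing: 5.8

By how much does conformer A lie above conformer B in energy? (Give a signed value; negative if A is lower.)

+0.8 kJ/mol

A (eclipsed): Br–Et eclipsed, H–H eclipsed, OCH3–H eclipsed; 13.6 + 3.5 + 5.8 = 22.9 kJ/mol.
B (eclipsed): Br–H eclipsed, H–H eclipsed, OCH3–Et eclipsed; 7.2 + 3.5 + 11.4 = 22.1 kJ/mol.
E(A) − E(B) = 22.9 − 22.1 = +0.8 kJ/mol.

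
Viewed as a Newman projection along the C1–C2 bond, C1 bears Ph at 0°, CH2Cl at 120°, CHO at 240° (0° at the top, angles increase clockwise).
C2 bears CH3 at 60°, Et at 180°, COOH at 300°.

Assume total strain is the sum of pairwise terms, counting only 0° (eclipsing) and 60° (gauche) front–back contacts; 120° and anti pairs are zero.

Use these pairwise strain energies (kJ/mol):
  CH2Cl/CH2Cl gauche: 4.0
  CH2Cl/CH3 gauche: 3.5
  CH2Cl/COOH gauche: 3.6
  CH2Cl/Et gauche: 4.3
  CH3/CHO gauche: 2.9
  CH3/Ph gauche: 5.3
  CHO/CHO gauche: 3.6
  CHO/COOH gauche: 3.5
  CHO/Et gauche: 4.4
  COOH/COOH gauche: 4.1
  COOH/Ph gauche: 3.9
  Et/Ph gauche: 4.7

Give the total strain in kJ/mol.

This conformer (staggered): Ph(0°)/CH3(60°) gauche 5.3; Ph(0°)/COOH(300°) gauche 3.9; CH2Cl(120°)/CH3(60°) gauche 3.5; CH2Cl(120°)/Et(180°) gauche 4.3; CHO(240°)/Et(180°) gauche 4.4; CHO(240°)/COOH(300°) gauche 3.5 → 24.9 kJ/mol.

24.9 kJ/mol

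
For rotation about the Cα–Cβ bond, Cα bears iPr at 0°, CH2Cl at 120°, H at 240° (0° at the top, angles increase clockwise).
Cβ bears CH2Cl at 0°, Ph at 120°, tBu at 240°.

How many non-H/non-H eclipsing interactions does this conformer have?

2

Non-H eclipsing pairs: iPr(0°)/CH2Cl(0°); CH2Cl(120°)/Ph(120°) — 2 interactions.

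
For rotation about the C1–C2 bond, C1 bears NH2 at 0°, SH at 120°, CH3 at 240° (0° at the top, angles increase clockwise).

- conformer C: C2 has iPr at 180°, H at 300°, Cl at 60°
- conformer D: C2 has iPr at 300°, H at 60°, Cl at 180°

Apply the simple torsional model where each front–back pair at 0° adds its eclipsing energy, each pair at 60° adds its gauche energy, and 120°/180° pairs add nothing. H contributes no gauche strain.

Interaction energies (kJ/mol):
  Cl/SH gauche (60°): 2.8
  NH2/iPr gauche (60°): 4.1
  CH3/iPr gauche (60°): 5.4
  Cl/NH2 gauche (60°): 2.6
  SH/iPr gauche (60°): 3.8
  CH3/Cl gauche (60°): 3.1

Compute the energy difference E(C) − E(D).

-0.8 kJ/mol

C (staggered): NH2–Cl gauche, SH–iPr gauche, SH–Cl gauche, CH3–iPr gauche; 2.6 + 3.8 + 2.8 + 5.4 = 14.6 kJ/mol.
D (staggered): NH2–iPr gauche, SH–Cl gauche, CH3–iPr gauche, CH3–Cl gauche; 4.1 + 2.8 + 5.4 + 3.1 = 15.4 kJ/mol.
E(C) − E(D) = 14.6 − 15.4 = -0.8 kJ/mol.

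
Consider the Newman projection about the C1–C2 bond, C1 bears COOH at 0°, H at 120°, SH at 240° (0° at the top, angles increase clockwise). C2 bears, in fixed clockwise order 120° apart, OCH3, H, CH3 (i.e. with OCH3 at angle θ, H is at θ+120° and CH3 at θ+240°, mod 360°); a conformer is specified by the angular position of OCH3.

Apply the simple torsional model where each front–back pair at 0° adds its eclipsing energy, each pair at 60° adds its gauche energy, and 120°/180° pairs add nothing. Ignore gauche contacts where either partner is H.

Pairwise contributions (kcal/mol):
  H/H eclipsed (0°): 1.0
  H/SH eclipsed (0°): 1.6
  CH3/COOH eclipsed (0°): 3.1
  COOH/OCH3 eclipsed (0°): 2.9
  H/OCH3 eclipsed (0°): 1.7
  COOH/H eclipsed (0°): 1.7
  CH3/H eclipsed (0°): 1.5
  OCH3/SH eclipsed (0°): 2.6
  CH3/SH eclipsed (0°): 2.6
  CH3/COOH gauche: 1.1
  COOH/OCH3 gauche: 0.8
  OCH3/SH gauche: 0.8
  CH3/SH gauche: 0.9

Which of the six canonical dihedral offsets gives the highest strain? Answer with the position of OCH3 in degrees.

0°

OCH3 at 0° (eclipsed): COOH(0°)/OCH3(0°) eclipsed 2.9; H(120°)/H(120°) eclipsed 1.0; SH(240°)/CH3(240°) eclipsed 2.6 → 6.5 kcal/mol.
OCH3 at 60° (staggered): COOH(0°)/OCH3(60°) gauche 0.8; COOH(0°)/CH3(300°) gauche 1.1; SH(240°)/CH3(300°) gauche 0.9 → 2.8 kcal/mol.
OCH3 at 120° (eclipsed): COOH(0°)/CH3(0°) eclipsed 3.1; H(120°)/OCH3(120°) eclipsed 1.7; SH(240°)/H(240°) eclipsed 1.6 → 6.4 kcal/mol.
OCH3 at 180° (staggered): COOH(0°)/CH3(60°) gauche 1.1; SH(240°)/OCH3(180°) gauche 0.8 → 1.9 kcal/mol.
OCH3 at 240° (eclipsed): COOH(0°)/H(0°) eclipsed 1.7; H(120°)/CH3(120°) eclipsed 1.5; SH(240°)/OCH3(240°) eclipsed 2.6 → 5.8 kcal/mol.
OCH3 at 300° (staggered): COOH(0°)/OCH3(300°) gauche 0.8; SH(240°)/OCH3(300°) gauche 0.8; SH(240°)/CH3(180°) gauche 0.9 → 2.5 kcal/mol.
The maximum (6.5 kcal/mol) occurs with OCH3 at 0°.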